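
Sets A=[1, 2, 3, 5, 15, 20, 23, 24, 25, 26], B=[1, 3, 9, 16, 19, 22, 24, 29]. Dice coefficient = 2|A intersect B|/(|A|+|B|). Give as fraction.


A intersect B = [1, 3, 24]
|A intersect B| = 3
|A| = 10, |B| = 8
Dice = 2*3 / (10+8)
= 6 / 18 = 1/3

1/3


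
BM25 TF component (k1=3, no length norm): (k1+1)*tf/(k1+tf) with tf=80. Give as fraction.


BM25 TF component = (k1+1)*tf / (k1+tf)
k1 = 3, tf = 80
Numerator = (3+1)*80 = 320
Denominator = 3 + 80 = 83
= 320/83 = 320/83

320/83


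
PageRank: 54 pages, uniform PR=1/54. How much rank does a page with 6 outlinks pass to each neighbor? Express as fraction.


Initial PR = 1/54 = 1/54
Outlinks = 6
Contribution per link = PR / outlinks
= 1/54 / 6
= 1/324

1/324


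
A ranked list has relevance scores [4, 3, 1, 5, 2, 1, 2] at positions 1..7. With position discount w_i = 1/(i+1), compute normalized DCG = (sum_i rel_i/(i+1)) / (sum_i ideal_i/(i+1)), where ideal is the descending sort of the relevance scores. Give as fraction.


Position discount weights w_i = 1/(i+1) for i=1..7:
Weights = [1/2, 1/3, 1/4, 1/5, 1/6, 1/7, 1/8]
Actual relevance: [4, 3, 1, 5, 2, 1, 2]
DCG = 4/2 + 3/3 + 1/4 + 5/5 + 2/6 + 1/7 + 2/8 = 209/42
Ideal relevance (sorted desc): [5, 4, 3, 2, 2, 1, 1]
Ideal DCG = 5/2 + 4/3 + 3/4 + 2/5 + 2/6 + 1/7 + 1/8 = 4691/840
nDCG = DCG / ideal_DCG = 209/42 / 4691/840 = 4180/4691

4180/4691


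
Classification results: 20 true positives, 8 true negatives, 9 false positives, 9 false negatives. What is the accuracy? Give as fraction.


Accuracy = (TP + TN) / (TP + TN + FP + FN)
TP + TN = 20 + 8 = 28
Total = 20 + 8 + 9 + 9 = 46
Accuracy = 28 / 46 = 14/23

14/23


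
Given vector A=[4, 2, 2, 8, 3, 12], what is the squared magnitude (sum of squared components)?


|A|^2 = sum of squared components
A[0]^2 = 4^2 = 16
A[1]^2 = 2^2 = 4
A[2]^2 = 2^2 = 4
A[3]^2 = 8^2 = 64
A[4]^2 = 3^2 = 9
A[5]^2 = 12^2 = 144
Sum = 16 + 4 + 4 + 64 + 9 + 144 = 241

241


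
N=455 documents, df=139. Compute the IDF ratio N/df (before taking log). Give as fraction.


IDF ratio = N / df
= 455 / 139
= 455/139

455/139


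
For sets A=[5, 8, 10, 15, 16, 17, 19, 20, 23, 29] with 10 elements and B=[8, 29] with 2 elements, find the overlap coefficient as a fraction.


A intersect B = [8, 29]
|A intersect B| = 2
min(|A|, |B|) = min(10, 2) = 2
Overlap = 2 / 2 = 1

1


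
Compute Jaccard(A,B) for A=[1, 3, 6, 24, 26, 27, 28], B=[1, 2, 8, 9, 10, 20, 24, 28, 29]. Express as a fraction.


A intersect B = [1, 24, 28]
|A intersect B| = 3
A union B = [1, 2, 3, 6, 8, 9, 10, 20, 24, 26, 27, 28, 29]
|A union B| = 13
Jaccard = 3/13 = 3/13

3/13


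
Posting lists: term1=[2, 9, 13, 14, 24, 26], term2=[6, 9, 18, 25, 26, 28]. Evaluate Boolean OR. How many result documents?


Boolean OR: find union of posting lists
term1 docs: [2, 9, 13, 14, 24, 26]
term2 docs: [6, 9, 18, 25, 26, 28]
Union: [2, 6, 9, 13, 14, 18, 24, 25, 26, 28]
|union| = 10

10


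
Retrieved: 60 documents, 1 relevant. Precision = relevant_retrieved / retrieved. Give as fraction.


Precision = relevant_retrieved / total_retrieved
= 1 / 60
= 1 / (1 + 59)
= 1/60

1/60


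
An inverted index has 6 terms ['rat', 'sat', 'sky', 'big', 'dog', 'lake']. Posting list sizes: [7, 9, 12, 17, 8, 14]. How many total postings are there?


Summing posting list sizes:
'rat': 7 postings
'sat': 9 postings
'sky': 12 postings
'big': 17 postings
'dog': 8 postings
'lake': 14 postings
Total = 7 + 9 + 12 + 17 + 8 + 14 = 67

67


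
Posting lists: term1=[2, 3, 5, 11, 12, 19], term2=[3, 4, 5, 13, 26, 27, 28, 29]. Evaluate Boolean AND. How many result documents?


Boolean AND: find intersection of posting lists
term1 docs: [2, 3, 5, 11, 12, 19]
term2 docs: [3, 4, 5, 13, 26, 27, 28, 29]
Intersection: [3, 5]
|intersection| = 2

2


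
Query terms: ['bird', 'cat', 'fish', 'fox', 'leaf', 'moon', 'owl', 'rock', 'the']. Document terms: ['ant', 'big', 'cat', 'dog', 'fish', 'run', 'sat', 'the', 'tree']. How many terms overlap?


Query terms: ['bird', 'cat', 'fish', 'fox', 'leaf', 'moon', 'owl', 'rock', 'the']
Document terms: ['ant', 'big', 'cat', 'dog', 'fish', 'run', 'sat', 'the', 'tree']
Common terms: ['cat', 'fish', 'the']
Overlap count = 3

3


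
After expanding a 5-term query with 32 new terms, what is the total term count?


Original terms: 5
Expansion terms: 32
Total = 5 + 32 = 37

37


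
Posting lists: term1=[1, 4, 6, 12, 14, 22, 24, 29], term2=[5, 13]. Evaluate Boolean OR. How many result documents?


Boolean OR: find union of posting lists
term1 docs: [1, 4, 6, 12, 14, 22, 24, 29]
term2 docs: [5, 13]
Union: [1, 4, 5, 6, 12, 13, 14, 22, 24, 29]
|union| = 10

10


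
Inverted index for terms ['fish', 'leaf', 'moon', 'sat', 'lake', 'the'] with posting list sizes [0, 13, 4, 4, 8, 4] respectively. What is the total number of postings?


Summing posting list sizes:
'fish': 0 postings
'leaf': 13 postings
'moon': 4 postings
'sat': 4 postings
'lake': 8 postings
'the': 4 postings
Total = 0 + 13 + 4 + 4 + 8 + 4 = 33

33


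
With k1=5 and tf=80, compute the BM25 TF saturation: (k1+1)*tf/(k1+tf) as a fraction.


BM25 TF component = (k1+1)*tf / (k1+tf)
k1 = 5, tf = 80
Numerator = (5+1)*80 = 480
Denominator = 5 + 80 = 85
= 480/85 = 96/17

96/17


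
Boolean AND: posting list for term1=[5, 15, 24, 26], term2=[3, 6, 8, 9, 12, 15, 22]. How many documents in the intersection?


Boolean AND: find intersection of posting lists
term1 docs: [5, 15, 24, 26]
term2 docs: [3, 6, 8, 9, 12, 15, 22]
Intersection: [15]
|intersection| = 1

1


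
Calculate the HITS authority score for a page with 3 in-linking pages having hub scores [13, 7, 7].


Authority = sum of hub scores of in-linkers
In-link 1: hub score = 13
In-link 2: hub score = 7
In-link 3: hub score = 7
Authority = 13 + 7 + 7 = 27

27


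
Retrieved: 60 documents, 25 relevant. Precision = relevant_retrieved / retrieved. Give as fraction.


Precision = relevant_retrieved / total_retrieved
= 25 / 60
= 25 / (25 + 35)
= 5/12

5/12


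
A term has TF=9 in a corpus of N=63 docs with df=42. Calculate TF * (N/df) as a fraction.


TF * (N/df)
= 9 * (63/42)
= 9 * 3/2
= 27/2

27/2


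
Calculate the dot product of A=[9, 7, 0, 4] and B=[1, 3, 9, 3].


Dot product = sum of element-wise products
A[0]*B[0] = 9*1 = 9
A[1]*B[1] = 7*3 = 21
A[2]*B[2] = 0*9 = 0
A[3]*B[3] = 4*3 = 12
Sum = 9 + 21 + 0 + 12 = 42

42


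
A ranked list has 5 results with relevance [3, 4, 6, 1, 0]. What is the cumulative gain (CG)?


Cumulative Gain = sum of relevance scores
Position 1: rel=3, running sum=3
Position 2: rel=4, running sum=7
Position 3: rel=6, running sum=13
Position 4: rel=1, running sum=14
Position 5: rel=0, running sum=14
CG = 14

14


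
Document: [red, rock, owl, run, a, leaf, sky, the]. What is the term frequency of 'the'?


Document has 8 words
Scanning for 'the':
Found at positions: [7]
Count = 1

1


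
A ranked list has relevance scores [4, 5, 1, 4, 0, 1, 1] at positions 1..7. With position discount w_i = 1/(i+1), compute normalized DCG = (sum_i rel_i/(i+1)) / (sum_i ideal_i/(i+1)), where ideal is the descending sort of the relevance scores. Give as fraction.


Position discount weights w_i = 1/(i+1) for i=1..7:
Weights = [1/2, 1/3, 1/4, 1/5, 1/6, 1/7, 1/8]
Actual relevance: [4, 5, 1, 4, 0, 1, 1]
DCG = 4/2 + 5/3 + 1/4 + 4/5 + 0/6 + 1/7 + 1/8 = 4187/840
Ideal relevance (sorted desc): [5, 4, 4, 1, 1, 1, 0]
Ideal DCG = 5/2 + 4/3 + 4/4 + 1/5 + 1/6 + 1/7 + 0/8 = 187/35
nDCG = DCG / ideal_DCG = 4187/840 / 187/35 = 4187/4488

4187/4488


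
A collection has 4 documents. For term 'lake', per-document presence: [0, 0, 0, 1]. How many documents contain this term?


Checking each document for 'lake':
Doc 1: absent
Doc 2: absent
Doc 3: absent
Doc 4: present
df = sum of presences = 0 + 0 + 0 + 1 = 1

1


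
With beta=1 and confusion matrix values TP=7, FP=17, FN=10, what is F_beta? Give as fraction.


P = TP/(TP+FP) = 7/24 = 7/24
R = TP/(TP+FN) = 7/17 = 7/17
beta^2 = 1^2 = 1
(1 + beta^2) = 2
Numerator = (1+beta^2)*P*R = 49/204
Denominator = beta^2*P + R = 7/24 + 7/17 = 287/408
F_beta = 14/41

14/41


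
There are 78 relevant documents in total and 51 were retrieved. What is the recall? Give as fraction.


Recall = retrieved_relevant / total_relevant
= 51 / 78
= 51 / (51 + 27)
= 17/26

17/26


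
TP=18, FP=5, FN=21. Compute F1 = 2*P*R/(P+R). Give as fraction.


F1 = 2 * P * R / (P + R)
P = TP/(TP+FP) = 18/23 = 18/23
R = TP/(TP+FN) = 18/39 = 6/13
2 * P * R = 2 * 18/23 * 6/13 = 216/299
P + R = 18/23 + 6/13 = 372/299
F1 = 216/299 / 372/299 = 18/31

18/31


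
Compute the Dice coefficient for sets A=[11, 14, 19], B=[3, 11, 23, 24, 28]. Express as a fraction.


A intersect B = [11]
|A intersect B| = 1
|A| = 3, |B| = 5
Dice = 2*1 / (3+5)
= 2 / 8 = 1/4

1/4


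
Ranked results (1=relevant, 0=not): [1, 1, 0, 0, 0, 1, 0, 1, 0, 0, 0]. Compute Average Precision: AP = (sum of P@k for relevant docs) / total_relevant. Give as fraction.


Computing P@k for each relevant position:
Position 1: relevant, P@1 = 1/1 = 1
Position 2: relevant, P@2 = 2/2 = 1
Position 3: not relevant
Position 4: not relevant
Position 5: not relevant
Position 6: relevant, P@6 = 3/6 = 1/2
Position 7: not relevant
Position 8: relevant, P@8 = 4/8 = 1/2
Position 9: not relevant
Position 10: not relevant
Position 11: not relevant
Sum of P@k = 1 + 1 + 1/2 + 1/2 = 3
AP = 3 / 4 = 3/4

3/4


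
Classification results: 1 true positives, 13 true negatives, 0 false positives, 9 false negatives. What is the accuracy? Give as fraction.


Accuracy = (TP + TN) / (TP + TN + FP + FN)
TP + TN = 1 + 13 = 14
Total = 1 + 13 + 0 + 9 = 23
Accuracy = 14 / 23 = 14/23

14/23


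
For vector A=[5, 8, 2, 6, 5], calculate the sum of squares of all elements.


|A|^2 = sum of squared components
A[0]^2 = 5^2 = 25
A[1]^2 = 8^2 = 64
A[2]^2 = 2^2 = 4
A[3]^2 = 6^2 = 36
A[4]^2 = 5^2 = 25
Sum = 25 + 64 + 4 + 36 + 25 = 154

154


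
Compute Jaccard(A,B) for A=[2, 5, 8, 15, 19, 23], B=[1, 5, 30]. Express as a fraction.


A intersect B = [5]
|A intersect B| = 1
A union B = [1, 2, 5, 8, 15, 19, 23, 30]
|A union B| = 8
Jaccard = 1/8 = 1/8

1/8


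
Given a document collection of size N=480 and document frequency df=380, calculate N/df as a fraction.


IDF ratio = N / df
= 480 / 380
= 24/19

24/19


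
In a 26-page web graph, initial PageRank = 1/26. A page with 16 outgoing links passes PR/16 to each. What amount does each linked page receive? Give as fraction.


Initial PR = 1/26 = 1/26
Outlinks = 16
Contribution per link = PR / outlinks
= 1/26 / 16
= 1/416

1/416


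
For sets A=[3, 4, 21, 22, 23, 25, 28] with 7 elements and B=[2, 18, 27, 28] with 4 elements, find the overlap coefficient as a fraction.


A intersect B = [28]
|A intersect B| = 1
min(|A|, |B|) = min(7, 4) = 4
Overlap = 1 / 4 = 1/4

1/4


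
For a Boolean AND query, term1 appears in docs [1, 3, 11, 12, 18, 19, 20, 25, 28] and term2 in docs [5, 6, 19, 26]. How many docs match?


Boolean AND: find intersection of posting lists
term1 docs: [1, 3, 11, 12, 18, 19, 20, 25, 28]
term2 docs: [5, 6, 19, 26]
Intersection: [19]
|intersection| = 1

1


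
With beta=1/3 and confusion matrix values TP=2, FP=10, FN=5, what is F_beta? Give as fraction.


P = TP/(TP+FP) = 2/12 = 1/6
R = TP/(TP+FN) = 2/7 = 2/7
beta^2 = 1/3^2 = 1/9
(1 + beta^2) = 10/9
Numerator = (1+beta^2)*P*R = 10/189
Denominator = beta^2*P + R = 1/54 + 2/7 = 115/378
F_beta = 4/23

4/23


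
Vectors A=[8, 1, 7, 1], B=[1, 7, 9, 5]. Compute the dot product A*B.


Dot product = sum of element-wise products
A[0]*B[0] = 8*1 = 8
A[1]*B[1] = 1*7 = 7
A[2]*B[2] = 7*9 = 63
A[3]*B[3] = 1*5 = 5
Sum = 8 + 7 + 63 + 5 = 83

83


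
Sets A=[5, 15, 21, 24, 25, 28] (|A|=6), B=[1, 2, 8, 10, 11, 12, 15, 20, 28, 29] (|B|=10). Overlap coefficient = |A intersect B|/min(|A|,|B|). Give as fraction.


A intersect B = [15, 28]
|A intersect B| = 2
min(|A|, |B|) = min(6, 10) = 6
Overlap = 2 / 6 = 1/3

1/3


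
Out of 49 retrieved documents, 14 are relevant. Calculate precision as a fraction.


Precision = relevant_retrieved / total_retrieved
= 14 / 49
= 14 / (14 + 35)
= 2/7

2/7


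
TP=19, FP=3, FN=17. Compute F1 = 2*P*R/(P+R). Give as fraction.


F1 = 2 * P * R / (P + R)
P = TP/(TP+FP) = 19/22 = 19/22
R = TP/(TP+FN) = 19/36 = 19/36
2 * P * R = 2 * 19/22 * 19/36 = 361/396
P + R = 19/22 + 19/36 = 551/396
F1 = 361/396 / 551/396 = 19/29

19/29


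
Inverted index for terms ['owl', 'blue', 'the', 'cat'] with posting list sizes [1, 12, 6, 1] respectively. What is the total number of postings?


Summing posting list sizes:
'owl': 1 postings
'blue': 12 postings
'the': 6 postings
'cat': 1 postings
Total = 1 + 12 + 6 + 1 = 20

20


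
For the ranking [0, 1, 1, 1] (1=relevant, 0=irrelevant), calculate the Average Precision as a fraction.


Computing P@k for each relevant position:
Position 1: not relevant
Position 2: relevant, P@2 = 1/2 = 1/2
Position 3: relevant, P@3 = 2/3 = 2/3
Position 4: relevant, P@4 = 3/4 = 3/4
Sum of P@k = 1/2 + 2/3 + 3/4 = 23/12
AP = 23/12 / 3 = 23/36

23/36


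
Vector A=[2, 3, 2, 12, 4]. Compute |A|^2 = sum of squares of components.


|A|^2 = sum of squared components
A[0]^2 = 2^2 = 4
A[1]^2 = 3^2 = 9
A[2]^2 = 2^2 = 4
A[3]^2 = 12^2 = 144
A[4]^2 = 4^2 = 16
Sum = 4 + 9 + 4 + 144 + 16 = 177

177


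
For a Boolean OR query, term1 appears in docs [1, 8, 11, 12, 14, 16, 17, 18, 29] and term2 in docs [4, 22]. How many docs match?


Boolean OR: find union of posting lists
term1 docs: [1, 8, 11, 12, 14, 16, 17, 18, 29]
term2 docs: [4, 22]
Union: [1, 4, 8, 11, 12, 14, 16, 17, 18, 22, 29]
|union| = 11

11


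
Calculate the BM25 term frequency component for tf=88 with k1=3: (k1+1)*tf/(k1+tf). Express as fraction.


BM25 TF component = (k1+1)*tf / (k1+tf)
k1 = 3, tf = 88
Numerator = (3+1)*88 = 352
Denominator = 3 + 88 = 91
= 352/91 = 352/91

352/91


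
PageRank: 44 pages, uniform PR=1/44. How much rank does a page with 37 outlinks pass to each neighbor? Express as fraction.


Initial PR = 1/44 = 1/44
Outlinks = 37
Contribution per link = PR / outlinks
= 1/44 / 37
= 1/1628

1/1628


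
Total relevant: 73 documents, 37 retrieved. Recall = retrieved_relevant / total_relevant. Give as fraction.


Recall = retrieved_relevant / total_relevant
= 37 / 73
= 37 / (37 + 36)
= 37/73

37/73


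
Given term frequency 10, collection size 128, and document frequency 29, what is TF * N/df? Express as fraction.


TF * (N/df)
= 10 * (128/29)
= 10 * 128/29
= 1280/29

1280/29


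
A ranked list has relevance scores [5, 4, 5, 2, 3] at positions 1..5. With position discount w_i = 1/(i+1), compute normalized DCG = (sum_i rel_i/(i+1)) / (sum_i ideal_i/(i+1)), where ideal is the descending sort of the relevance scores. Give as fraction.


Position discount weights w_i = 1/(i+1) for i=1..5:
Weights = [1/2, 1/3, 1/4, 1/5, 1/6]
Actual relevance: [5, 4, 5, 2, 3]
DCG = 5/2 + 4/3 + 5/4 + 2/5 + 3/6 = 359/60
Ideal relevance (sorted desc): [5, 5, 4, 3, 2]
Ideal DCG = 5/2 + 5/3 + 4/4 + 3/5 + 2/6 = 61/10
nDCG = DCG / ideal_DCG = 359/60 / 61/10 = 359/366

359/366


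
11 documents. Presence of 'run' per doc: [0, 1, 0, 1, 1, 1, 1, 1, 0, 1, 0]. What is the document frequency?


Checking each document for 'run':
Doc 1: absent
Doc 2: present
Doc 3: absent
Doc 4: present
Doc 5: present
Doc 6: present
Doc 7: present
Doc 8: present
Doc 9: absent
Doc 10: present
Doc 11: absent
df = sum of presences = 0 + 1 + 0 + 1 + 1 + 1 + 1 + 1 + 0 + 1 + 0 = 7

7


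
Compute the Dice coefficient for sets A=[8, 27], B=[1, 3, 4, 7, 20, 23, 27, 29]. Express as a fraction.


A intersect B = [27]
|A intersect B| = 1
|A| = 2, |B| = 8
Dice = 2*1 / (2+8)
= 2 / 10 = 1/5

1/5


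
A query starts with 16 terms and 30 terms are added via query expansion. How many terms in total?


Original terms: 16
Expansion terms: 30
Total = 16 + 30 = 46

46


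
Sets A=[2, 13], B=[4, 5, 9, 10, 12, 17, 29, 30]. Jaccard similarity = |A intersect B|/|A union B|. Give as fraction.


A intersect B = []
|A intersect B| = 0
A union B = [2, 4, 5, 9, 10, 12, 13, 17, 29, 30]
|A union B| = 10
Jaccard = 0/10 = 0

0


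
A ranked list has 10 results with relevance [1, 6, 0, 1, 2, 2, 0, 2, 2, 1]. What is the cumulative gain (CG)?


Cumulative Gain = sum of relevance scores
Position 1: rel=1, running sum=1
Position 2: rel=6, running sum=7
Position 3: rel=0, running sum=7
Position 4: rel=1, running sum=8
Position 5: rel=2, running sum=10
Position 6: rel=2, running sum=12
Position 7: rel=0, running sum=12
Position 8: rel=2, running sum=14
Position 9: rel=2, running sum=16
Position 10: rel=1, running sum=17
CG = 17

17


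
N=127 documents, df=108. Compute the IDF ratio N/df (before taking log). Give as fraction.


IDF ratio = N / df
= 127 / 108
= 127/108

127/108


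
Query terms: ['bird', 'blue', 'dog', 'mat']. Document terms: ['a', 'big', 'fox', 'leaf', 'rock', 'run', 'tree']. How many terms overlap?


Query terms: ['bird', 'blue', 'dog', 'mat']
Document terms: ['a', 'big', 'fox', 'leaf', 'rock', 'run', 'tree']
Common terms: []
Overlap count = 0

0


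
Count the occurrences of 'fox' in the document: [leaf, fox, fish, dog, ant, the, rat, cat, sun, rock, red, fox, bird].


Document has 13 words
Scanning for 'fox':
Found at positions: [1, 11]
Count = 2

2


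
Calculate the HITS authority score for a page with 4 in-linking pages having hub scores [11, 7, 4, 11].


Authority = sum of hub scores of in-linkers
In-link 1: hub score = 11
In-link 2: hub score = 7
In-link 3: hub score = 4
In-link 4: hub score = 11
Authority = 11 + 7 + 4 + 11 = 33

33


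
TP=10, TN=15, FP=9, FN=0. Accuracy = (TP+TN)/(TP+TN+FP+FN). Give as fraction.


Accuracy = (TP + TN) / (TP + TN + FP + FN)
TP + TN = 10 + 15 = 25
Total = 10 + 15 + 9 + 0 = 34
Accuracy = 25 / 34 = 25/34

25/34


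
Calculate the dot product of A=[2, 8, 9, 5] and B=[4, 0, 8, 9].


Dot product = sum of element-wise products
A[0]*B[0] = 2*4 = 8
A[1]*B[1] = 8*0 = 0
A[2]*B[2] = 9*8 = 72
A[3]*B[3] = 5*9 = 45
Sum = 8 + 0 + 72 + 45 = 125

125


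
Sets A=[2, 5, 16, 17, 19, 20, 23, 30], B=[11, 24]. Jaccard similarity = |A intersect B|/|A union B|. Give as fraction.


A intersect B = []
|A intersect B| = 0
A union B = [2, 5, 11, 16, 17, 19, 20, 23, 24, 30]
|A union B| = 10
Jaccard = 0/10 = 0

0


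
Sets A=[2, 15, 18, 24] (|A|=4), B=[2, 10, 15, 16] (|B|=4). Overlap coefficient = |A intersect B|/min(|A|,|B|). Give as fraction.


A intersect B = [2, 15]
|A intersect B| = 2
min(|A|, |B|) = min(4, 4) = 4
Overlap = 2 / 4 = 1/2

1/2


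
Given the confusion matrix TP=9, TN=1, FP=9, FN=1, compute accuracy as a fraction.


Accuracy = (TP + TN) / (TP + TN + FP + FN)
TP + TN = 9 + 1 = 10
Total = 9 + 1 + 9 + 1 = 20
Accuracy = 10 / 20 = 1/2

1/2


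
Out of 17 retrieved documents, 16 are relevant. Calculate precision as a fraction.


Precision = relevant_retrieved / total_retrieved
= 16 / 17
= 16 / (16 + 1)
= 16/17

16/17


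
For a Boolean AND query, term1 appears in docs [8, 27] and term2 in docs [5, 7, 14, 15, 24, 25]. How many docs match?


Boolean AND: find intersection of posting lists
term1 docs: [8, 27]
term2 docs: [5, 7, 14, 15, 24, 25]
Intersection: []
|intersection| = 0

0


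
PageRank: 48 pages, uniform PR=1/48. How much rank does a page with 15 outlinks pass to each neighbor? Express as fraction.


Initial PR = 1/48 = 1/48
Outlinks = 15
Contribution per link = PR / outlinks
= 1/48 / 15
= 1/720

1/720


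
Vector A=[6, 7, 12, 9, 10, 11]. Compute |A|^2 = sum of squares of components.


|A|^2 = sum of squared components
A[0]^2 = 6^2 = 36
A[1]^2 = 7^2 = 49
A[2]^2 = 12^2 = 144
A[3]^2 = 9^2 = 81
A[4]^2 = 10^2 = 100
A[5]^2 = 11^2 = 121
Sum = 36 + 49 + 144 + 81 + 100 + 121 = 531

531


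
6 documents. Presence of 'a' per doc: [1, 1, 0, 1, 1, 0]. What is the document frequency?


Checking each document for 'a':
Doc 1: present
Doc 2: present
Doc 3: absent
Doc 4: present
Doc 5: present
Doc 6: absent
df = sum of presences = 1 + 1 + 0 + 1 + 1 + 0 = 4

4


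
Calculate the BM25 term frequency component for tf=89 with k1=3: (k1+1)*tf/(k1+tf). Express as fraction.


BM25 TF component = (k1+1)*tf / (k1+tf)
k1 = 3, tf = 89
Numerator = (3+1)*89 = 356
Denominator = 3 + 89 = 92
= 356/92 = 89/23

89/23


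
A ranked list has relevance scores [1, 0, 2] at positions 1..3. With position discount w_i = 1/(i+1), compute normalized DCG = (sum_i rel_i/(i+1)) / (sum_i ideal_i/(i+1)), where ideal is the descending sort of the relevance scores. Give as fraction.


Position discount weights w_i = 1/(i+1) for i=1..3:
Weights = [1/2, 1/3, 1/4]
Actual relevance: [1, 0, 2]
DCG = 1/2 + 0/3 + 2/4 = 1
Ideal relevance (sorted desc): [2, 1, 0]
Ideal DCG = 2/2 + 1/3 + 0/4 = 4/3
nDCG = DCG / ideal_DCG = 1 / 4/3 = 3/4

3/4


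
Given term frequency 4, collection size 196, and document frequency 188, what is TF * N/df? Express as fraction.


TF * (N/df)
= 4 * (196/188)
= 4 * 49/47
= 196/47

196/47


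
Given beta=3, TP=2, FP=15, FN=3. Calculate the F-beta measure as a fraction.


P = TP/(TP+FP) = 2/17 = 2/17
R = TP/(TP+FN) = 2/5 = 2/5
beta^2 = 3^2 = 9
(1 + beta^2) = 10
Numerator = (1+beta^2)*P*R = 8/17
Denominator = beta^2*P + R = 18/17 + 2/5 = 124/85
F_beta = 10/31

10/31


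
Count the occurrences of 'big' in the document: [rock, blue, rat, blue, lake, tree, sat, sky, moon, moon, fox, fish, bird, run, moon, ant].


Document has 16 words
Scanning for 'big':
Term not found in document
Count = 0

0


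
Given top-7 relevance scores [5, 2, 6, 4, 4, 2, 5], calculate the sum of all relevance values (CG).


Cumulative Gain = sum of relevance scores
Position 1: rel=5, running sum=5
Position 2: rel=2, running sum=7
Position 3: rel=6, running sum=13
Position 4: rel=4, running sum=17
Position 5: rel=4, running sum=21
Position 6: rel=2, running sum=23
Position 7: rel=5, running sum=28
CG = 28

28


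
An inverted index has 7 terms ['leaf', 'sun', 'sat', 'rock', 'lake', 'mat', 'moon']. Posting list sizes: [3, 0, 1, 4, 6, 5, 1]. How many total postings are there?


Summing posting list sizes:
'leaf': 3 postings
'sun': 0 postings
'sat': 1 postings
'rock': 4 postings
'lake': 6 postings
'mat': 5 postings
'moon': 1 postings
Total = 3 + 0 + 1 + 4 + 6 + 5 + 1 = 20

20


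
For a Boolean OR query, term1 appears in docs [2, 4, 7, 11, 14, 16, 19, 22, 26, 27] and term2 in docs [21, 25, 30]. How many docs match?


Boolean OR: find union of posting lists
term1 docs: [2, 4, 7, 11, 14, 16, 19, 22, 26, 27]
term2 docs: [21, 25, 30]
Union: [2, 4, 7, 11, 14, 16, 19, 21, 22, 25, 26, 27, 30]
|union| = 13

13


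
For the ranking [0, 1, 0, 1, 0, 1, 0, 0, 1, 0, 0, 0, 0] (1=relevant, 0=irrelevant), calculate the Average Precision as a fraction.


Computing P@k for each relevant position:
Position 1: not relevant
Position 2: relevant, P@2 = 1/2 = 1/2
Position 3: not relevant
Position 4: relevant, P@4 = 2/4 = 1/2
Position 5: not relevant
Position 6: relevant, P@6 = 3/6 = 1/2
Position 7: not relevant
Position 8: not relevant
Position 9: relevant, P@9 = 4/9 = 4/9
Position 10: not relevant
Position 11: not relevant
Position 12: not relevant
Position 13: not relevant
Sum of P@k = 1/2 + 1/2 + 1/2 + 4/9 = 35/18
AP = 35/18 / 4 = 35/72

35/72


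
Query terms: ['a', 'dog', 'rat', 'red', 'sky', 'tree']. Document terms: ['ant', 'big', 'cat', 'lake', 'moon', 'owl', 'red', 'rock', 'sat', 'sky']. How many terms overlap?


Query terms: ['a', 'dog', 'rat', 'red', 'sky', 'tree']
Document terms: ['ant', 'big', 'cat', 'lake', 'moon', 'owl', 'red', 'rock', 'sat', 'sky']
Common terms: ['red', 'sky']
Overlap count = 2

2


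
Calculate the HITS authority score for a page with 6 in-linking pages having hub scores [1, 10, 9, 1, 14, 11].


Authority = sum of hub scores of in-linkers
In-link 1: hub score = 1
In-link 2: hub score = 10
In-link 3: hub score = 9
In-link 4: hub score = 1
In-link 5: hub score = 14
In-link 6: hub score = 11
Authority = 1 + 10 + 9 + 1 + 14 + 11 = 46

46


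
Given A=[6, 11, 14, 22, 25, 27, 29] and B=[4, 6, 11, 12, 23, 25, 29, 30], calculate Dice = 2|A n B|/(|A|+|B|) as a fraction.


A intersect B = [6, 11, 25, 29]
|A intersect B| = 4
|A| = 7, |B| = 8
Dice = 2*4 / (7+8)
= 8 / 15 = 8/15

8/15


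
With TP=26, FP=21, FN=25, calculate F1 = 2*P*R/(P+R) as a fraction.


F1 = 2 * P * R / (P + R)
P = TP/(TP+FP) = 26/47 = 26/47
R = TP/(TP+FN) = 26/51 = 26/51
2 * P * R = 2 * 26/47 * 26/51 = 1352/2397
P + R = 26/47 + 26/51 = 2548/2397
F1 = 1352/2397 / 2548/2397 = 26/49

26/49


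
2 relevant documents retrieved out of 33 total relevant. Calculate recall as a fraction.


Recall = retrieved_relevant / total_relevant
= 2 / 33
= 2 / (2 + 31)
= 2/33

2/33


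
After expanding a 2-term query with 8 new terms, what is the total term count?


Original terms: 2
Expansion terms: 8
Total = 2 + 8 = 10

10


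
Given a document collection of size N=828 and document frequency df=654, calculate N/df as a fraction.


IDF ratio = N / df
= 828 / 654
= 138/109

138/109


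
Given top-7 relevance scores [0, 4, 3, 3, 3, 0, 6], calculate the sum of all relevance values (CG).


Cumulative Gain = sum of relevance scores
Position 1: rel=0, running sum=0
Position 2: rel=4, running sum=4
Position 3: rel=3, running sum=7
Position 4: rel=3, running sum=10
Position 5: rel=3, running sum=13
Position 6: rel=0, running sum=13
Position 7: rel=6, running sum=19
CG = 19

19


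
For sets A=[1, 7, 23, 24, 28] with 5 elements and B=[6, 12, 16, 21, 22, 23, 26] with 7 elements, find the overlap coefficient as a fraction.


A intersect B = [23]
|A intersect B| = 1
min(|A|, |B|) = min(5, 7) = 5
Overlap = 1 / 5 = 1/5

1/5


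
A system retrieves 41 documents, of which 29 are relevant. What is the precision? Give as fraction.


Precision = relevant_retrieved / total_retrieved
= 29 / 41
= 29 / (29 + 12)
= 29/41

29/41


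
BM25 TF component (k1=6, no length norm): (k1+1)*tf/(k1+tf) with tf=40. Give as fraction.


BM25 TF component = (k1+1)*tf / (k1+tf)
k1 = 6, tf = 40
Numerator = (6+1)*40 = 280
Denominator = 6 + 40 = 46
= 280/46 = 140/23

140/23


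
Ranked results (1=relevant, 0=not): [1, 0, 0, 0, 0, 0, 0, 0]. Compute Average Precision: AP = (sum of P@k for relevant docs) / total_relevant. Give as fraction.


Computing P@k for each relevant position:
Position 1: relevant, P@1 = 1/1 = 1
Position 2: not relevant
Position 3: not relevant
Position 4: not relevant
Position 5: not relevant
Position 6: not relevant
Position 7: not relevant
Position 8: not relevant
Sum of P@k = 1 = 1
AP = 1 / 1 = 1

1


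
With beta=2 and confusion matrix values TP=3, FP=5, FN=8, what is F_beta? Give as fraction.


P = TP/(TP+FP) = 3/8 = 3/8
R = TP/(TP+FN) = 3/11 = 3/11
beta^2 = 2^2 = 4
(1 + beta^2) = 5
Numerator = (1+beta^2)*P*R = 45/88
Denominator = beta^2*P + R = 3/2 + 3/11 = 39/22
F_beta = 15/52

15/52


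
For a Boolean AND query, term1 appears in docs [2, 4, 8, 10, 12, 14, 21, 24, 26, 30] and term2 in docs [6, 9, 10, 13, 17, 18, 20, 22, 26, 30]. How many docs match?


Boolean AND: find intersection of posting lists
term1 docs: [2, 4, 8, 10, 12, 14, 21, 24, 26, 30]
term2 docs: [6, 9, 10, 13, 17, 18, 20, 22, 26, 30]
Intersection: [10, 26, 30]
|intersection| = 3

3


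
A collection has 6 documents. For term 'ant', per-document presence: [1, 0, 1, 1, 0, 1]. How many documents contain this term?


Checking each document for 'ant':
Doc 1: present
Doc 2: absent
Doc 3: present
Doc 4: present
Doc 5: absent
Doc 6: present
df = sum of presences = 1 + 0 + 1 + 1 + 0 + 1 = 4

4


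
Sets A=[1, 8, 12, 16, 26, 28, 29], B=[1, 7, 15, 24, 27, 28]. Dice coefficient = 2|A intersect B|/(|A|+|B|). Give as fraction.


A intersect B = [1, 28]
|A intersect B| = 2
|A| = 7, |B| = 6
Dice = 2*2 / (7+6)
= 4 / 13 = 4/13

4/13


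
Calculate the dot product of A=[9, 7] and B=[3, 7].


Dot product = sum of element-wise products
A[0]*B[0] = 9*3 = 27
A[1]*B[1] = 7*7 = 49
Sum = 27 + 49 = 76

76


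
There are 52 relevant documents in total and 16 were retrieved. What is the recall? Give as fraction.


Recall = retrieved_relevant / total_relevant
= 16 / 52
= 16 / (16 + 36)
= 4/13

4/13


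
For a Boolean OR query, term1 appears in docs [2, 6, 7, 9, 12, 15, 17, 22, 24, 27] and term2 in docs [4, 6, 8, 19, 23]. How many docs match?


Boolean OR: find union of posting lists
term1 docs: [2, 6, 7, 9, 12, 15, 17, 22, 24, 27]
term2 docs: [4, 6, 8, 19, 23]
Union: [2, 4, 6, 7, 8, 9, 12, 15, 17, 19, 22, 23, 24, 27]
|union| = 14

14


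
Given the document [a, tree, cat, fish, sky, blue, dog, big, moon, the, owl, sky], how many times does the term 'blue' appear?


Document has 12 words
Scanning for 'blue':
Found at positions: [5]
Count = 1

1


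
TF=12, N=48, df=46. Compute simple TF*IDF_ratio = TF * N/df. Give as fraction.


TF * (N/df)
= 12 * (48/46)
= 12 * 24/23
= 288/23

288/23


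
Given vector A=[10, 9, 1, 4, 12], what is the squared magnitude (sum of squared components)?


|A|^2 = sum of squared components
A[0]^2 = 10^2 = 100
A[1]^2 = 9^2 = 81
A[2]^2 = 1^2 = 1
A[3]^2 = 4^2 = 16
A[4]^2 = 12^2 = 144
Sum = 100 + 81 + 1 + 16 + 144 = 342

342


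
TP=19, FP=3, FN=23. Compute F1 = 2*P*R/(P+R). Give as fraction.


F1 = 2 * P * R / (P + R)
P = TP/(TP+FP) = 19/22 = 19/22
R = TP/(TP+FN) = 19/42 = 19/42
2 * P * R = 2 * 19/22 * 19/42 = 361/462
P + R = 19/22 + 19/42 = 304/231
F1 = 361/462 / 304/231 = 19/32

19/32


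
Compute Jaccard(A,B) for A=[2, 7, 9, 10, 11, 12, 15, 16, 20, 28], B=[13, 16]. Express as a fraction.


A intersect B = [16]
|A intersect B| = 1
A union B = [2, 7, 9, 10, 11, 12, 13, 15, 16, 20, 28]
|A union B| = 11
Jaccard = 1/11 = 1/11

1/11


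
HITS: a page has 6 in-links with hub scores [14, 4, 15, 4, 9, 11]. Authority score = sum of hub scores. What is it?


Authority = sum of hub scores of in-linkers
In-link 1: hub score = 14
In-link 2: hub score = 4
In-link 3: hub score = 15
In-link 4: hub score = 4
In-link 5: hub score = 9
In-link 6: hub score = 11
Authority = 14 + 4 + 15 + 4 + 9 + 11 = 57

57


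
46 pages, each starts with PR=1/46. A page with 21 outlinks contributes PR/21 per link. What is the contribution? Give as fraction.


Initial PR = 1/46 = 1/46
Outlinks = 21
Contribution per link = PR / outlinks
= 1/46 / 21
= 1/966

1/966


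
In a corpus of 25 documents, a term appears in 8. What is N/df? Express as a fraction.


IDF ratio = N / df
= 25 / 8
= 25/8

25/8


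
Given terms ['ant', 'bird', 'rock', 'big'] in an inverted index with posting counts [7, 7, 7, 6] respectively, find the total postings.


Summing posting list sizes:
'ant': 7 postings
'bird': 7 postings
'rock': 7 postings
'big': 6 postings
Total = 7 + 7 + 7 + 6 = 27

27


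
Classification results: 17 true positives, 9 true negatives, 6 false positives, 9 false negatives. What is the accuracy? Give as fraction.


Accuracy = (TP + TN) / (TP + TN + FP + FN)
TP + TN = 17 + 9 = 26
Total = 17 + 9 + 6 + 9 = 41
Accuracy = 26 / 41 = 26/41

26/41


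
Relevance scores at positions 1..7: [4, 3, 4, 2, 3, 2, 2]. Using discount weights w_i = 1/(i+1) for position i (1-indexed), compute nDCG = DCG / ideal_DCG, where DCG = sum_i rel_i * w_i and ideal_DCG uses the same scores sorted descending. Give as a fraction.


Position discount weights w_i = 1/(i+1) for i=1..7:
Weights = [1/2, 1/3, 1/4, 1/5, 1/6, 1/7, 1/8]
Actual relevance: [4, 3, 4, 2, 3, 2, 2]
DCG = 4/2 + 3/3 + 4/4 + 2/5 + 3/6 + 2/7 + 2/8 = 761/140
Ideal relevance (sorted desc): [4, 4, 3, 3, 2, 2, 2]
Ideal DCG = 4/2 + 4/3 + 3/4 + 3/5 + 2/6 + 2/7 + 2/8 = 583/105
nDCG = DCG / ideal_DCG = 761/140 / 583/105 = 2283/2332

2283/2332


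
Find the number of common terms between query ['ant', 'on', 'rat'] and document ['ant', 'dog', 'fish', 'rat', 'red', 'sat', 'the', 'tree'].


Query terms: ['ant', 'on', 'rat']
Document terms: ['ant', 'dog', 'fish', 'rat', 'red', 'sat', 'the', 'tree']
Common terms: ['ant', 'rat']
Overlap count = 2

2


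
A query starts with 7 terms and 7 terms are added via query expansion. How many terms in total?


Original terms: 7
Expansion terms: 7
Total = 7 + 7 = 14

14


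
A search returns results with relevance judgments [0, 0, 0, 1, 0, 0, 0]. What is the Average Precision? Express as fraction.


Computing P@k for each relevant position:
Position 1: not relevant
Position 2: not relevant
Position 3: not relevant
Position 4: relevant, P@4 = 1/4 = 1/4
Position 5: not relevant
Position 6: not relevant
Position 7: not relevant
Sum of P@k = 1/4 = 1/4
AP = 1/4 / 1 = 1/4

1/4


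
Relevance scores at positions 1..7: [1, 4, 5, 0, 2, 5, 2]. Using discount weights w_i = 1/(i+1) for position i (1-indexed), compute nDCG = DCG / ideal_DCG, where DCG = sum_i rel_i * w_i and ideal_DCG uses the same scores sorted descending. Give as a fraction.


Position discount weights w_i = 1/(i+1) for i=1..7:
Weights = [1/2, 1/3, 1/4, 1/5, 1/6, 1/7, 1/8]
Actual relevance: [1, 4, 5, 0, 2, 5, 2]
DCG = 1/2 + 4/3 + 5/4 + 0/5 + 2/6 + 5/7 + 2/8 = 92/21
Ideal relevance (sorted desc): [5, 5, 4, 2, 2, 1, 0]
Ideal DCG = 5/2 + 5/3 + 4/4 + 2/5 + 2/6 + 1/7 + 0/8 = 423/70
nDCG = DCG / ideal_DCG = 92/21 / 423/70 = 920/1269

920/1269


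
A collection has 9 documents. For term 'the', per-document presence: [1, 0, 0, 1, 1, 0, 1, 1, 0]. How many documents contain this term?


Checking each document for 'the':
Doc 1: present
Doc 2: absent
Doc 3: absent
Doc 4: present
Doc 5: present
Doc 6: absent
Doc 7: present
Doc 8: present
Doc 9: absent
df = sum of presences = 1 + 0 + 0 + 1 + 1 + 0 + 1 + 1 + 0 = 5

5


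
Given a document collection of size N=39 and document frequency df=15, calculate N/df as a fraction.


IDF ratio = N / df
= 39 / 15
= 13/5

13/5


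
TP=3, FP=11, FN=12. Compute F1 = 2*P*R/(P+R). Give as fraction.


F1 = 2 * P * R / (P + R)
P = TP/(TP+FP) = 3/14 = 3/14
R = TP/(TP+FN) = 3/15 = 1/5
2 * P * R = 2 * 3/14 * 1/5 = 3/35
P + R = 3/14 + 1/5 = 29/70
F1 = 3/35 / 29/70 = 6/29

6/29


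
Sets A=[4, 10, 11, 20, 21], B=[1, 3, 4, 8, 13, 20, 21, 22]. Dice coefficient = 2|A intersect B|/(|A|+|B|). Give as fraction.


A intersect B = [4, 20, 21]
|A intersect B| = 3
|A| = 5, |B| = 8
Dice = 2*3 / (5+8)
= 6 / 13 = 6/13

6/13


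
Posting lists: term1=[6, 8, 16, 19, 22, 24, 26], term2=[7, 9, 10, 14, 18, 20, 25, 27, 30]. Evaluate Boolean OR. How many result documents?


Boolean OR: find union of posting lists
term1 docs: [6, 8, 16, 19, 22, 24, 26]
term2 docs: [7, 9, 10, 14, 18, 20, 25, 27, 30]
Union: [6, 7, 8, 9, 10, 14, 16, 18, 19, 20, 22, 24, 25, 26, 27, 30]
|union| = 16

16


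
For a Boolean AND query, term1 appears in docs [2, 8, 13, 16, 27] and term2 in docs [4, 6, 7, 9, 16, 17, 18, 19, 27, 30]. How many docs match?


Boolean AND: find intersection of posting lists
term1 docs: [2, 8, 13, 16, 27]
term2 docs: [4, 6, 7, 9, 16, 17, 18, 19, 27, 30]
Intersection: [16, 27]
|intersection| = 2

2


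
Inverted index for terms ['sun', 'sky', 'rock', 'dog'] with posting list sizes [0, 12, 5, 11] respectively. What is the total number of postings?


Summing posting list sizes:
'sun': 0 postings
'sky': 12 postings
'rock': 5 postings
'dog': 11 postings
Total = 0 + 12 + 5 + 11 = 28

28


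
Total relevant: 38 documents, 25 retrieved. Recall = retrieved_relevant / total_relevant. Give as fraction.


Recall = retrieved_relevant / total_relevant
= 25 / 38
= 25 / (25 + 13)
= 25/38

25/38


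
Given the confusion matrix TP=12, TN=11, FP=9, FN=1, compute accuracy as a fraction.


Accuracy = (TP + TN) / (TP + TN + FP + FN)
TP + TN = 12 + 11 = 23
Total = 12 + 11 + 9 + 1 = 33
Accuracy = 23 / 33 = 23/33

23/33


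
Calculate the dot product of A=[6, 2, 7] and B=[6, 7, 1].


Dot product = sum of element-wise products
A[0]*B[0] = 6*6 = 36
A[1]*B[1] = 2*7 = 14
A[2]*B[2] = 7*1 = 7
Sum = 36 + 14 + 7 = 57

57


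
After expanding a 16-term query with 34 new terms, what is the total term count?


Original terms: 16
Expansion terms: 34
Total = 16 + 34 = 50

50


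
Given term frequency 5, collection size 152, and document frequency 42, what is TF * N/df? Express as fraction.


TF * (N/df)
= 5 * (152/42)
= 5 * 76/21
= 380/21

380/21


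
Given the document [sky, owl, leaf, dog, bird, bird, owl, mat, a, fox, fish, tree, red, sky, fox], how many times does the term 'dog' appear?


Document has 15 words
Scanning for 'dog':
Found at positions: [3]
Count = 1

1


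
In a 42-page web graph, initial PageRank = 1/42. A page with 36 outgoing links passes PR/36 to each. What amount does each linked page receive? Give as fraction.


Initial PR = 1/42 = 1/42
Outlinks = 36
Contribution per link = PR / outlinks
= 1/42 / 36
= 1/1512

1/1512


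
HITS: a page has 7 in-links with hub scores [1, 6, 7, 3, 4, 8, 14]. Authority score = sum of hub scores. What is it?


Authority = sum of hub scores of in-linkers
In-link 1: hub score = 1
In-link 2: hub score = 6
In-link 3: hub score = 7
In-link 4: hub score = 3
In-link 5: hub score = 4
In-link 6: hub score = 8
In-link 7: hub score = 14
Authority = 1 + 6 + 7 + 3 + 4 + 8 + 14 = 43

43


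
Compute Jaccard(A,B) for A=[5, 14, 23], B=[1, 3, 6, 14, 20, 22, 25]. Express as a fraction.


A intersect B = [14]
|A intersect B| = 1
A union B = [1, 3, 5, 6, 14, 20, 22, 23, 25]
|A union B| = 9
Jaccard = 1/9 = 1/9

1/9


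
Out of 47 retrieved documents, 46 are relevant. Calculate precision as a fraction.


Precision = relevant_retrieved / total_retrieved
= 46 / 47
= 46 / (46 + 1)
= 46/47

46/47


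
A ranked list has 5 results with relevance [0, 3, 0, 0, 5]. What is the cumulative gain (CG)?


Cumulative Gain = sum of relevance scores
Position 1: rel=0, running sum=0
Position 2: rel=3, running sum=3
Position 3: rel=0, running sum=3
Position 4: rel=0, running sum=3
Position 5: rel=5, running sum=8
CG = 8

8


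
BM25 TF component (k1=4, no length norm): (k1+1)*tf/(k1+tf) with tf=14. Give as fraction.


BM25 TF component = (k1+1)*tf / (k1+tf)
k1 = 4, tf = 14
Numerator = (4+1)*14 = 70
Denominator = 4 + 14 = 18
= 70/18 = 35/9

35/9


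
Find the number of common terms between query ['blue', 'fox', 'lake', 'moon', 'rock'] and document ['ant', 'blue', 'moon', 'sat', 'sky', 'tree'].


Query terms: ['blue', 'fox', 'lake', 'moon', 'rock']
Document terms: ['ant', 'blue', 'moon', 'sat', 'sky', 'tree']
Common terms: ['blue', 'moon']
Overlap count = 2

2


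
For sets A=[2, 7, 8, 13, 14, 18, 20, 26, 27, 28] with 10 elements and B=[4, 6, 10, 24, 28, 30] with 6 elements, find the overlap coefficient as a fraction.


A intersect B = [28]
|A intersect B| = 1
min(|A|, |B|) = min(10, 6) = 6
Overlap = 1 / 6 = 1/6

1/6


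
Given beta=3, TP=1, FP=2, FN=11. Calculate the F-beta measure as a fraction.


P = TP/(TP+FP) = 1/3 = 1/3
R = TP/(TP+FN) = 1/12 = 1/12
beta^2 = 3^2 = 9
(1 + beta^2) = 10
Numerator = (1+beta^2)*P*R = 5/18
Denominator = beta^2*P + R = 3 + 1/12 = 37/12
F_beta = 10/111

10/111


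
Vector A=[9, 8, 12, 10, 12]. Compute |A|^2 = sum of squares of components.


|A|^2 = sum of squared components
A[0]^2 = 9^2 = 81
A[1]^2 = 8^2 = 64
A[2]^2 = 12^2 = 144
A[3]^2 = 10^2 = 100
A[4]^2 = 12^2 = 144
Sum = 81 + 64 + 144 + 100 + 144 = 533

533


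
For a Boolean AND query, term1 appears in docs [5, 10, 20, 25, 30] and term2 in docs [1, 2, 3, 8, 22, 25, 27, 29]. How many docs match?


Boolean AND: find intersection of posting lists
term1 docs: [5, 10, 20, 25, 30]
term2 docs: [1, 2, 3, 8, 22, 25, 27, 29]
Intersection: [25]
|intersection| = 1

1


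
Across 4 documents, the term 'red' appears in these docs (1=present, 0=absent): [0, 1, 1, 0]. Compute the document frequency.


Checking each document for 'red':
Doc 1: absent
Doc 2: present
Doc 3: present
Doc 4: absent
df = sum of presences = 0 + 1 + 1 + 0 = 2

2


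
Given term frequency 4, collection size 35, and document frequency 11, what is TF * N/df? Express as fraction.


TF * (N/df)
= 4 * (35/11)
= 4 * 35/11
= 140/11

140/11
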